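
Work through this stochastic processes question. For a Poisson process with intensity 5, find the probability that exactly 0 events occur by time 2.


P(N(t)=k) = (lambda*t)^k * exp(-lambda*t) / k!
lambda*t = 10
= 10^0 * exp(-10) / 0!
= 1 * 4.5400e-05 / 1
= 4.5400e-05

4.5400e-05


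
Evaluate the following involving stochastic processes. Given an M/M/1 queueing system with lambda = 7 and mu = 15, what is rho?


rho = lambda/mu
= 7/15
= 0.4667

0.4667


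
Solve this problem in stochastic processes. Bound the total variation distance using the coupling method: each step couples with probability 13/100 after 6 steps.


TV distance bound <= (1-delta)^n
= (1 - 0.1300)^6
= 0.8700^6
= 0.4336

0.4336


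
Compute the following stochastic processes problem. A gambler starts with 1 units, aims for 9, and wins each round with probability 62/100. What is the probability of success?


Gambler's ruin formula:
r = q/p = 0.3800/0.6200 = 0.6129
P(win) = (1 - r^i)/(1 - r^N)
= (1 - 0.6129^1)/(1 - 0.6129^9)
= 0.3919

0.3919


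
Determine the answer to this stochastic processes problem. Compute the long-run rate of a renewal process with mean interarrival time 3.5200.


Long-run renewal rate = 1/E(X)
= 1/3.5200
= 0.2841

0.2841


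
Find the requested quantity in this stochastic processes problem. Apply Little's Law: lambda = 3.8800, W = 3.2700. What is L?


Little's Law: L = lambda * W
= 3.8800 * 3.2700
= 12.6876

12.6876


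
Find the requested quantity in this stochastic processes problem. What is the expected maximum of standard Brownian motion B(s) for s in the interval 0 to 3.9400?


E(max B(s)) = sqrt(2t/pi)
= sqrt(2*3.9400/pi)
= sqrt(2.5083)
= 1.5838

1.5838


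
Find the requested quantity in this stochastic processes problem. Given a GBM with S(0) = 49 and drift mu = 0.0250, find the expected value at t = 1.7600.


E[S(t)] = S(0) * exp(mu * t)
= 49 * exp(0.0250 * 1.7600)
= 49 * 1.0450
= 51.2041

51.2041


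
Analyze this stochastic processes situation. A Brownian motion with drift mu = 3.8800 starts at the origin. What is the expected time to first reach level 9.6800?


Expected first passage time = a/mu
= 9.6800/3.8800
= 2.4948

2.4948


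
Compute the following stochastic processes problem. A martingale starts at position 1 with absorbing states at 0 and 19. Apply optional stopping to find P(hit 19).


By optional stopping theorem: E(M at tau) = M(0) = 1
P(hit 19)*19 + P(hit 0)*0 = 1
P(hit 19) = (1 - 0)/(19 - 0) = 1/19 = 0.0526

0.0526


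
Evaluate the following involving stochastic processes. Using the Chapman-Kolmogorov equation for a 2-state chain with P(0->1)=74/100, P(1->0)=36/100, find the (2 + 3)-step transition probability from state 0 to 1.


P^5 = P^2 * P^3
Computing via matrix multiplication of the transition matrix.
Entry (0,1) of P^5 = 0.6727

0.6727


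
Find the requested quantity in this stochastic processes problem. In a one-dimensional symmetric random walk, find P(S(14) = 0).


P(S(14) = 0) = C(14,7) / 4^7
= 3432 / 16384
= 0.2095

0.2095


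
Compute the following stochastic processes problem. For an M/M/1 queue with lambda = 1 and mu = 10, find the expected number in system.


rho = 1/10 = 0.1000
L = rho/(1-rho)
= 0.1000/0.9000
= 0.1111

0.1111


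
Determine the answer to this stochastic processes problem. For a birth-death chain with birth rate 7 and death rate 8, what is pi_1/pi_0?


For birth-death process, pi_n/pi_0 = (lambda/mu)^n
= (7/8)^1
= 0.8750

0.8750


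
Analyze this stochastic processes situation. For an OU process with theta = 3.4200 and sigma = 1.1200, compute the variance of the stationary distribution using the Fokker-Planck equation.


Stationary variance = sigma^2 / (2*theta)
= 1.1200^2 / (2*3.4200)
= 1.2544 / 6.8400
= 0.1834

0.1834


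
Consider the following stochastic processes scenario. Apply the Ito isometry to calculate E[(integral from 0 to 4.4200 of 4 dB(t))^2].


By Ito isometry: E[(int f dB)^2] = int f^2 dt
= 4^2 * 4.4200
= 16 * 4.4200 = 70.7200

70.7200


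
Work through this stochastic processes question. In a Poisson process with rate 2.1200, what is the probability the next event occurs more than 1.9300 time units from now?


P(X > t) = exp(-lambda * t)
= exp(-2.1200 * 1.9300)
= exp(-4.0916) = 0.0167

0.0167


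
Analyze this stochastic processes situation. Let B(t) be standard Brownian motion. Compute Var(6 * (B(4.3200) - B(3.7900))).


Var(alpha*(B(t)-B(s))) = alpha^2 * (t-s)
= 6^2 * (4.3200 - 3.7900)
= 36 * 0.5300
= 19.0800

19.0800


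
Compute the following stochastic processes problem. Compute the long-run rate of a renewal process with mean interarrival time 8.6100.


Long-run renewal rate = 1/E(X)
= 1/8.6100
= 0.1161

0.1161


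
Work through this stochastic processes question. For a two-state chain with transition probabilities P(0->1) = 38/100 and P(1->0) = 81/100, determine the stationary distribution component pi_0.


Stationary distribution: pi_0 = p10/(p01+p10), pi_1 = p01/(p01+p10)
p01 = 0.3800, p10 = 0.8100
pi_0 = 0.6807

0.6807


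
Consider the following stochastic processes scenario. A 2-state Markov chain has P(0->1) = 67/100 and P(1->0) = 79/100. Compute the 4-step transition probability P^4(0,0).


Computing P^4 by matrix multiplication.
P = [[0.3300, 0.6700], [0.7900, 0.2100]]
After raising P to the power 4:
P^4(0,0) = 0.5616

0.5616


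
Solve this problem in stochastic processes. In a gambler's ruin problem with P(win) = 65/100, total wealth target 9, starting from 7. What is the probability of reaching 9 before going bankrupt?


Gambler's ruin formula:
r = q/p = 0.3500/0.6500 = 0.5385
P(win) = (1 - r^i)/(1 - r^N)
= (1 - 0.5385^7)/(1 - 0.5385^9)
= 0.9906

0.9906


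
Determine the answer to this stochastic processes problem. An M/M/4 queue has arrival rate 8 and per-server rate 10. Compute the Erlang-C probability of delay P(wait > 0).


a = lambda/mu = 0.8000
rho = a/c = 0.2000
Erlang-C formula applied:
C(c,a) = 0.0096

0.0096


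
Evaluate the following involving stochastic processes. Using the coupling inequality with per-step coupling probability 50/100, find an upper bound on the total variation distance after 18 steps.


TV distance bound <= (1-delta)^n
= (1 - 0.5000)^18
= 0.5000^18
= 3.8147e-06

3.8147e-06


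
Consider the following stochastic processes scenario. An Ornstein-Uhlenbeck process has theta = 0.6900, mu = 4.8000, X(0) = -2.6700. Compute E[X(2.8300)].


E[X(t)] = mu + (X(0) - mu)*exp(-theta*t)
= 4.8000 + (-2.6700 - 4.8000)*exp(-0.6900*2.8300)
= 4.8000 + -7.4700 * 0.1419
= 3.7401

3.7401


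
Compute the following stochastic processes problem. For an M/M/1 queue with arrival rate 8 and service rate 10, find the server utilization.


rho = lambda/mu
= 8/10
= 0.8000

0.8000


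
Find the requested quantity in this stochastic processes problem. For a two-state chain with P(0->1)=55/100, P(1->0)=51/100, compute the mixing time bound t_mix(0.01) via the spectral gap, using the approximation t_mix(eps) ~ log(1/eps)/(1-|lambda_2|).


lambda_2 = |1 - p01 - p10| = |1 - 0.5500 - 0.5100| = 0.0600
t_mix ~ log(1/eps)/(1 - |lambda_2|)
= log(100)/(1 - 0.0600) = 4.6052/0.9400
= 4.8991

4.8991


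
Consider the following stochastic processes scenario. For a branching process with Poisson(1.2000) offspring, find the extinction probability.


Since mu = 1.2000 > 1, extinction prob q < 1.
Solve s = exp(mu*(s-1)) iteratively.
q = 0.6863

0.6863


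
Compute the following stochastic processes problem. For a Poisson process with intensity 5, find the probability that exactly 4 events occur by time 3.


P(N(t)=k) = (lambda*t)^k * exp(-lambda*t) / k!
lambda*t = 15
= 15^4 * exp(-15) / 4!
= 50625 * 3.0590e-07 / 24
= 6.4526e-04

6.4526e-04


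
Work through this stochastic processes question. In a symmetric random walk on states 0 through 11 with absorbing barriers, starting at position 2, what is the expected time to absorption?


For symmetric RW on 0,...,N with absorbing barriers, E(i) = i*(N-i)
E(2) = 2 * 9 = 18

18


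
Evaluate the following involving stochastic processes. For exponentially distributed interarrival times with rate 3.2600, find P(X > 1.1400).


P(X > t) = exp(-lambda * t)
= exp(-3.2600 * 1.1400)
= exp(-3.7164) = 0.0243

0.0243


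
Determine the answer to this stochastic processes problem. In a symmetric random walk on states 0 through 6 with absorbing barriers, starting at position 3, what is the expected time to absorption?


For symmetric RW on 0,...,N with absorbing barriers, E(i) = i*(N-i)
E(3) = 3 * 3 = 9

9


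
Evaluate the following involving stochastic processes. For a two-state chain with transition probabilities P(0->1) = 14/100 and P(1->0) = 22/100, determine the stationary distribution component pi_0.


Stationary distribution: pi_0 = p10/(p01+p10), pi_1 = p01/(p01+p10)
p01 = 0.1400, p10 = 0.2200
pi_0 = 0.6111

0.6111


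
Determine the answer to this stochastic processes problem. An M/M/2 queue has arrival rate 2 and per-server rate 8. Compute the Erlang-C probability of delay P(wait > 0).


a = lambda/mu = 0.2500
rho = a/c = 0.1250
Erlang-C formula applied:
C(c,a) = 0.0278

0.0278


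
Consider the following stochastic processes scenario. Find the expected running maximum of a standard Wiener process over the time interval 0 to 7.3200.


E(max B(s)) = sqrt(2t/pi)
= sqrt(2*7.3200/pi)
= sqrt(4.6601)
= 2.1587

2.1587


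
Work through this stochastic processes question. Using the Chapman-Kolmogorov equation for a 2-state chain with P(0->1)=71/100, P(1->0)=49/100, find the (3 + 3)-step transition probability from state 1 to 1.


P^6 = P^3 * P^3
Computing via matrix multiplication of the transition matrix.
Entry (1,1) of P^6 = 0.5917

0.5917


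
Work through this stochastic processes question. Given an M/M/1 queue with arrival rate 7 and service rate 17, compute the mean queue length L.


rho = 7/17 = 0.4118
L = rho/(1-rho)
= 0.4118/0.5882
= 0.7000

0.7000


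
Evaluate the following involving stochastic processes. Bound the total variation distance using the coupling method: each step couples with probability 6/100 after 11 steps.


TV distance bound <= (1-delta)^n
= (1 - 0.0600)^11
= 0.9400^11
= 0.5063

0.5063


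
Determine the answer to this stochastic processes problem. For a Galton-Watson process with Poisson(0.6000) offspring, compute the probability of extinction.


Since mu = 0.6000 <= 1, extinction probability = 1.

1.0000


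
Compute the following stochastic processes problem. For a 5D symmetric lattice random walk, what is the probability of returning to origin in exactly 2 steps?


P(return in 2 steps) = P(reverse first step) = 1/(2d)
= 1/10
= 0.1000

0.1000


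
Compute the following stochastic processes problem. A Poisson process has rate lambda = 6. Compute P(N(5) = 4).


P(N(t)=k) = (lambda*t)^k * exp(-lambda*t) / k!
lambda*t = 30
= 30^4 * exp(-30) / 4!
= 810000 * 9.3576e-14 / 24
= 3.1582e-09

3.1582e-09


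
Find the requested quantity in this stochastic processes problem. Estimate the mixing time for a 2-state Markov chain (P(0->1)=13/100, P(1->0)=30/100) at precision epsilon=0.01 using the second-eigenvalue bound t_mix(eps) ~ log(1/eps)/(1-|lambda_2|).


lambda_2 = |1 - p01 - p10| = |1 - 0.1300 - 0.3000| = 0.5700
t_mix ~ log(1/eps)/(1 - |lambda_2|)
= log(100)/(1 - 0.5700) = 4.6052/0.4300
= 10.7097

10.7097


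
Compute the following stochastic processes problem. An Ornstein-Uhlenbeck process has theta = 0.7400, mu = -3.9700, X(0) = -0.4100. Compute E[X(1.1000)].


E[X(t)] = mu + (X(0) - mu)*exp(-theta*t)
= -3.9700 + (-0.4100 - -3.9700)*exp(-0.7400*1.1000)
= -3.9700 + 3.5600 * 0.4431
= -2.3926

-2.3926


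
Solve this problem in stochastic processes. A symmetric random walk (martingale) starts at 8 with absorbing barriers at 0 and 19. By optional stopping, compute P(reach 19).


By optional stopping theorem: E(M at tau) = M(0) = 8
P(hit 19)*19 + P(hit 0)*0 = 8
P(hit 19) = (8 - 0)/(19 - 0) = 8/19 = 0.4211

0.4211


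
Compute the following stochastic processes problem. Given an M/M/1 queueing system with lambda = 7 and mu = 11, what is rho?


rho = lambda/mu
= 7/11
= 0.6364

0.6364


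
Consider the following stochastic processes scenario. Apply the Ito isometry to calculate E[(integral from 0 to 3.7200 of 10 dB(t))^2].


By Ito isometry: E[(int f dB)^2] = int f^2 dt
= 10^2 * 3.7200
= 100 * 3.7200 = 372.0000

372.0000


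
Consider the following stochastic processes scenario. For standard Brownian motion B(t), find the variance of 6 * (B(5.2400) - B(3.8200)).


Var(alpha*(B(t)-B(s))) = alpha^2 * (t-s)
= 6^2 * (5.2400 - 3.8200)
= 36 * 1.4200
= 51.1200

51.1200


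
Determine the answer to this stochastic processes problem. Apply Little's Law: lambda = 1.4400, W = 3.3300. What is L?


Little's Law: L = lambda * W
= 1.4400 * 3.3300
= 4.7952

4.7952


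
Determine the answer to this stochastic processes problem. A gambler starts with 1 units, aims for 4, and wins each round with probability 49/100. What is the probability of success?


Gambler's ruin formula:
r = q/p = 0.5100/0.4900 = 1.0408
P(win) = (1 - r^i)/(1 - r^N)
= (1 - 1.0408^1)/(1 - 1.0408^4)
= 0.2352

0.2352


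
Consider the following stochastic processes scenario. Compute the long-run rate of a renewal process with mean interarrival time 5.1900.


Long-run renewal rate = 1/E(X)
= 1/5.1900
= 0.1927

0.1927


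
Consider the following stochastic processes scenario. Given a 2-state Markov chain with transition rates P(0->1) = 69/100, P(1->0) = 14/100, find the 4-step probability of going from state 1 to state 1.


Computing P^4 by matrix multiplication.
P = [[0.3100, 0.6900], [0.1400, 0.8600]]
After raising P to the power 4:
P^4(1,1) = 0.8315

0.8315


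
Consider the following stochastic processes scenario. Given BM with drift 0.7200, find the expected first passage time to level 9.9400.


Expected first passage time = a/mu
= 9.9400/0.7200
= 13.8056

13.8056


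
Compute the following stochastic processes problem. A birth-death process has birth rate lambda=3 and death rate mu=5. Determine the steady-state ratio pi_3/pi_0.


For birth-death process, pi_n/pi_0 = (lambda/mu)^n
= (3/5)^3
= 0.2160

0.2160


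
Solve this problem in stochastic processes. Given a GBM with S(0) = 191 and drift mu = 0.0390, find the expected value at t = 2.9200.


E[S(t)] = S(0) * exp(mu * t)
= 191 * exp(0.0390 * 2.9200)
= 191 * 1.1206
= 214.0380

214.0380


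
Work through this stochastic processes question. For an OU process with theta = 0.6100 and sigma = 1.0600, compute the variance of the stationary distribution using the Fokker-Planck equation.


Stationary variance = sigma^2 / (2*theta)
= 1.0600^2 / (2*0.6100)
= 1.1236 / 1.2200
= 0.9210

0.9210


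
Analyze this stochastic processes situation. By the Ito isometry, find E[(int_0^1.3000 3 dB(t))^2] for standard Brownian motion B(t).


By Ito isometry: E[(int f dB)^2] = int f^2 dt
= 3^2 * 1.3000
= 9 * 1.3000 = 11.7000

11.7000


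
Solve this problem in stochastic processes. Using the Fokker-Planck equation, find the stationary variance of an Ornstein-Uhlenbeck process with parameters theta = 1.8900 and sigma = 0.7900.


Stationary variance = sigma^2 / (2*theta)
= 0.7900^2 / (2*1.8900)
= 0.6241 / 3.7800
= 0.1651

0.1651


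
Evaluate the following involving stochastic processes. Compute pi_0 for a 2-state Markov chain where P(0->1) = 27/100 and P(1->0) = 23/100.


Stationary distribution: pi_0 = p10/(p01+p10), pi_1 = p01/(p01+p10)
p01 = 0.2700, p10 = 0.2300
pi_0 = 0.4600

0.4600


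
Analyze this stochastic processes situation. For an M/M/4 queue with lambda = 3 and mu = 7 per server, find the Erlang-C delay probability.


a = lambda/mu = 0.4286
rho = a/c = 0.1071
Erlang-C formula applied:
C(c,a) = 0.0010

0.0010


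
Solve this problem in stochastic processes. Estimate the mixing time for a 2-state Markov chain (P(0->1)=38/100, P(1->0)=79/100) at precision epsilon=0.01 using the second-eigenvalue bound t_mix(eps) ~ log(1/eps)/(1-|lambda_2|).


lambda_2 = |1 - p01 - p10| = |1 - 0.3800 - 0.7900| = 0.1700
t_mix ~ log(1/eps)/(1 - |lambda_2|)
= log(100)/(1 - 0.1700) = 4.6052/0.8300
= 5.5484

5.5484


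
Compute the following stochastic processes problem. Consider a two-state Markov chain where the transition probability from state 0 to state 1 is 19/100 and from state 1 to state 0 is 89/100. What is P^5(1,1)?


Computing P^5 by matrix multiplication.
P = [[0.8100, 0.1900], [0.8900, 0.1100]]
After raising P to the power 5:
P^5(1,1) = 0.1759

0.1759


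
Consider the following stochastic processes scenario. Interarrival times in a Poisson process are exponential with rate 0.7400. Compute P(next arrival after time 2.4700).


P(X > t) = exp(-lambda * t)
= exp(-0.7400 * 2.4700)
= exp(-1.8278) = 0.1608

0.1608


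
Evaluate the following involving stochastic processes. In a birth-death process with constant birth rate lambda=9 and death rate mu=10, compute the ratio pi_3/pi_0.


For birth-death process, pi_n/pi_0 = (lambda/mu)^n
= (9/10)^3
= 0.7290

0.7290


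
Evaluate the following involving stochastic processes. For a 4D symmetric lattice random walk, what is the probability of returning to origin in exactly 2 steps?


P(return in 2 steps) = P(reverse first step) = 1/(2d)
= 1/8
= 0.1250

0.1250


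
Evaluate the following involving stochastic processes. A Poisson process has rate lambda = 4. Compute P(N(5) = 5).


P(N(t)=k) = (lambda*t)^k * exp(-lambda*t) / k!
lambda*t = 20
= 20^5 * exp(-20) / 5!
= 3200000 * 2.0612e-09 / 120
= 5.4964e-05

5.4964e-05


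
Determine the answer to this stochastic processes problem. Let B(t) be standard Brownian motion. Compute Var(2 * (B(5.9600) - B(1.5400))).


Var(alpha*(B(t)-B(s))) = alpha^2 * (t-s)
= 2^2 * (5.9600 - 1.5400)
= 4 * 4.4200
= 17.6800

17.6800


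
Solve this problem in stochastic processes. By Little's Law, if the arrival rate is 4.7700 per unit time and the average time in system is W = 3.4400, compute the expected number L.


Little's Law: L = lambda * W
= 4.7700 * 3.4400
= 16.4088

16.4088


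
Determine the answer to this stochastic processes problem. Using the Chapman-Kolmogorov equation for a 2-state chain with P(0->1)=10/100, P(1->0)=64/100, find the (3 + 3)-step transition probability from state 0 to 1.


P^6 = P^3 * P^3
Computing via matrix multiplication of the transition matrix.
Entry (0,1) of P^6 = 0.1351

0.1351


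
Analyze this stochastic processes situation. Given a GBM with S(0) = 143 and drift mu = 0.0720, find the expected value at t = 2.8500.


E[S(t)] = S(0) * exp(mu * t)
= 143 * exp(0.0720 * 2.8500)
= 143 * 1.2278
= 175.5712

175.5712


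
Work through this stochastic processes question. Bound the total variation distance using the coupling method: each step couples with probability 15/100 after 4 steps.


TV distance bound <= (1-delta)^n
= (1 - 0.1500)^4
= 0.8500^4
= 0.5220

0.5220


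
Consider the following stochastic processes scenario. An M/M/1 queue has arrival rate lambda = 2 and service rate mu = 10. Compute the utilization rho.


rho = lambda/mu
= 2/10
= 0.2000

0.2000


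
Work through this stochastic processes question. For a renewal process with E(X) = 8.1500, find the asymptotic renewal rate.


Long-run renewal rate = 1/E(X)
= 1/8.1500
= 0.1227

0.1227


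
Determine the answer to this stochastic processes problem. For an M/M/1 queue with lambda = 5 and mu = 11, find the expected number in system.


rho = 5/11 = 0.4545
L = rho/(1-rho)
= 0.4545/0.5455
= 0.8333

0.8333


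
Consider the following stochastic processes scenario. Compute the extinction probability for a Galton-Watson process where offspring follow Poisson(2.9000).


Since mu = 2.9000 > 1, extinction prob q < 1.
Solve s = exp(mu*(s-1)) iteratively.
q = 0.0668

0.0668


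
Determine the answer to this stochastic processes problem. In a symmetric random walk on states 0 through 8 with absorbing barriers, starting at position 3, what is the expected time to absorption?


For symmetric RW on 0,...,N with absorbing barriers, E(i) = i*(N-i)
E(3) = 3 * 5 = 15

15


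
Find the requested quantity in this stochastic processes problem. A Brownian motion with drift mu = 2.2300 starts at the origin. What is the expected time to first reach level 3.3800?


Expected first passage time = a/mu
= 3.3800/2.2300
= 1.5157

1.5157


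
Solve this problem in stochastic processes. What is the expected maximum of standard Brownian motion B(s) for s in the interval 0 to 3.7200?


E(max B(s)) = sqrt(2t/pi)
= sqrt(2*3.7200/pi)
= sqrt(2.3682)
= 1.5389

1.5389


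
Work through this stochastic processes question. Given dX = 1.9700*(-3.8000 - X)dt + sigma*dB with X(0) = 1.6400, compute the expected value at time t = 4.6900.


E[X(t)] = mu + (X(0) - mu)*exp(-theta*t)
= -3.8000 + (1.6400 - -3.8000)*exp(-1.9700*4.6900)
= -3.8000 + 5.4400 * 9.7146e-05
= -3.7995

-3.7995


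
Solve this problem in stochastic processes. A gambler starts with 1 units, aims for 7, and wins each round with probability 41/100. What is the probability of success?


Gambler's ruin formula:
r = q/p = 0.5900/0.4100 = 1.4390
P(win) = (1 - r^i)/(1 - r^N)
= (1 - 1.4390^1)/(1 - 1.4390^7)
= 0.0373

0.0373


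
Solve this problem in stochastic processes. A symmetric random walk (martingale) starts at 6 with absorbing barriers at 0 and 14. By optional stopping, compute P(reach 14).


By optional stopping theorem: E(M at tau) = M(0) = 6
P(hit 14)*14 + P(hit 0)*0 = 6
P(hit 14) = (6 - 0)/(14 - 0) = 3/7 = 0.4286

0.4286


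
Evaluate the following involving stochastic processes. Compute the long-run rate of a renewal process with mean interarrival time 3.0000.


Long-run renewal rate = 1/E(X)
= 1/3.0000
= 0.3333

0.3333


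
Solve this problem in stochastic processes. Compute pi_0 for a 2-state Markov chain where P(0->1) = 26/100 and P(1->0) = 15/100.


Stationary distribution: pi_0 = p10/(p01+p10), pi_1 = p01/(p01+p10)
p01 = 0.2600, p10 = 0.1500
pi_0 = 0.3659

0.3659


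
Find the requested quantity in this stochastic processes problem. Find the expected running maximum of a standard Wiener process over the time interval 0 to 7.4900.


E(max B(s)) = sqrt(2t/pi)
= sqrt(2*7.4900/pi)
= sqrt(4.7683)
= 2.1836

2.1836


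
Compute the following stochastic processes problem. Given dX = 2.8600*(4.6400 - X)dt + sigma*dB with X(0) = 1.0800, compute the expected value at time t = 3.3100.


E[X(t)] = mu + (X(0) - mu)*exp(-theta*t)
= 4.6400 + (1.0800 - 4.6400)*exp(-2.8600*3.3100)
= 4.6400 + -3.5600 * 7.7394e-05
= 4.6397

4.6397


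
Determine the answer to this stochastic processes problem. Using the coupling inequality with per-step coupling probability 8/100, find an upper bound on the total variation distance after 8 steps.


TV distance bound <= (1-delta)^n
= (1 - 0.0800)^8
= 0.9200^8
= 0.5132

0.5132


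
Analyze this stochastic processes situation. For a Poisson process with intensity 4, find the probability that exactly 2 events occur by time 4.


P(N(t)=k) = (lambda*t)^k * exp(-lambda*t) / k!
lambda*t = 16
= 16^2 * exp(-16) / 2!
= 256 * 1.1254e-07 / 2
= 1.4405e-05

1.4405e-05


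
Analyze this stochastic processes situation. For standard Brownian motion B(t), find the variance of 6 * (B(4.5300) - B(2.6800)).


Var(alpha*(B(t)-B(s))) = alpha^2 * (t-s)
= 6^2 * (4.5300 - 2.6800)
= 36 * 1.8500
= 66.6000

66.6000


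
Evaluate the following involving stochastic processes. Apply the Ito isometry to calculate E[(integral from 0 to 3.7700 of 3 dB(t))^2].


By Ito isometry: E[(int f dB)^2] = int f^2 dt
= 3^2 * 3.7700
= 9 * 3.7700 = 33.9300

33.9300


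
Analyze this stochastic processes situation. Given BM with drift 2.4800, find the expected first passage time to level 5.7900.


Expected first passage time = a/mu
= 5.7900/2.4800
= 2.3347

2.3347


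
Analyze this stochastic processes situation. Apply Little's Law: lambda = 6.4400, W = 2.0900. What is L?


Little's Law: L = lambda * W
= 6.4400 * 2.0900
= 13.4596

13.4596


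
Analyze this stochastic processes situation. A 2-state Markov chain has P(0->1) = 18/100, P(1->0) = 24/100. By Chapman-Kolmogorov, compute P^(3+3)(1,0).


P^6 = P^3 * P^3
Computing via matrix multiplication of the transition matrix.
Entry (1,0) of P^6 = 0.5497

0.5497


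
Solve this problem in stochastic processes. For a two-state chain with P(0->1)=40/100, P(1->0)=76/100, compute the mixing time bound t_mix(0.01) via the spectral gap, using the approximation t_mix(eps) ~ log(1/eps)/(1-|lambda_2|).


lambda_2 = |1 - p01 - p10| = |1 - 0.4000 - 0.7600| = 0.1600
t_mix ~ log(1/eps)/(1 - |lambda_2|)
= log(100)/(1 - 0.1600) = 4.6052/0.8400
= 5.4823

5.4823


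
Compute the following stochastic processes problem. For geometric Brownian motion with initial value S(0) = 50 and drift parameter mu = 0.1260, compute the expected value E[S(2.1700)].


E[S(t)] = S(0) * exp(mu * t)
= 50 * exp(0.1260 * 2.1700)
= 50 * 1.3145
= 65.7226

65.7226


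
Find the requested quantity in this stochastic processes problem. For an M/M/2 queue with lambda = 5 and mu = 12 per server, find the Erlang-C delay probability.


a = lambda/mu = 0.4167
rho = a/c = 0.2083
Erlang-C formula applied:
C(c,a) = 0.0718

0.0718


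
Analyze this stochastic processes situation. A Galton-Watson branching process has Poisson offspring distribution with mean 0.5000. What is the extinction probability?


Since mu = 0.5000 <= 1, extinction probability = 1.

1.0000


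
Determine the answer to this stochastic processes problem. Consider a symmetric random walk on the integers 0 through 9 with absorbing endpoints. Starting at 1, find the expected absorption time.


For symmetric RW on 0,...,N with absorbing barriers, E(i) = i*(N-i)
E(1) = 1 * 8 = 8

8


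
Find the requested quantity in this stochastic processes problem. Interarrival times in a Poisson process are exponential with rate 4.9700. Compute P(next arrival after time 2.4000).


P(X > t) = exp(-lambda * t)
= exp(-4.9700 * 2.4000)
= exp(-11.9280) = 6.6029e-06

6.6029e-06


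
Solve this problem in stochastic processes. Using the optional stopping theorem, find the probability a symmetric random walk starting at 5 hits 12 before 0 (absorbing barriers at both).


By optional stopping theorem: E(M at tau) = M(0) = 5
P(hit 12)*12 + P(hit 0)*0 = 5
P(hit 12) = (5 - 0)/(12 - 0) = 5/12 = 0.4167

0.4167


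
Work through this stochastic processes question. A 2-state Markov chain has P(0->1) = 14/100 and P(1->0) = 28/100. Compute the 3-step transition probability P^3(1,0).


Computing P^3 by matrix multiplication.
P = [[0.8600, 0.1400], [0.2800, 0.7200]]
After raising P to the power 3:
P^3(1,0) = 0.5366

0.5366


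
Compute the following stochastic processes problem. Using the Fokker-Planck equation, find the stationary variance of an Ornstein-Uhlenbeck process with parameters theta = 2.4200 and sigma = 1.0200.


Stationary variance = sigma^2 / (2*theta)
= 1.0200^2 / (2*2.4200)
= 1.0404 / 4.8400
= 0.2150

0.2150


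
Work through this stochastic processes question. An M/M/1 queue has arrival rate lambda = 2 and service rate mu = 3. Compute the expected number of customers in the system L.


rho = 2/3 = 0.6667
L = rho/(1-rho)
= 0.6667/0.3333
= 2.0000

2.0000


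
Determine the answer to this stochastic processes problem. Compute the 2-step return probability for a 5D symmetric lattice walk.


P(return in 2 steps) = P(reverse first step) = 1/(2d)
= 1/10
= 0.1000

0.1000


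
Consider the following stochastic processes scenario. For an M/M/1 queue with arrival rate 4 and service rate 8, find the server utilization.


rho = lambda/mu
= 4/8
= 0.5000

0.5000


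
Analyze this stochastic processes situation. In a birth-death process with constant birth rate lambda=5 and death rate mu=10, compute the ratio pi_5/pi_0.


For birth-death process, pi_n/pi_0 = (lambda/mu)^n
= (5/10)^5
= 0.0312

0.0312


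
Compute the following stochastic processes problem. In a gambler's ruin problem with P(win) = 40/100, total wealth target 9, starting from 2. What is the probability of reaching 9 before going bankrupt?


Gambler's ruin formula:
r = q/p = 0.6000/0.4000 = 1.5000
P(win) = (1 - r^i)/(1 - r^N)
= (1 - 1.5000^2)/(1 - 1.5000^9)
= 0.0334

0.0334


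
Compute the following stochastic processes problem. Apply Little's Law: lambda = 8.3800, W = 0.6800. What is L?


Little's Law: L = lambda * W
= 8.3800 * 0.6800
= 5.6984

5.6984


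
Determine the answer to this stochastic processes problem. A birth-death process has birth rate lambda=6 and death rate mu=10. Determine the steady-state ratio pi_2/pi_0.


For birth-death process, pi_n/pi_0 = (lambda/mu)^n
= (6/10)^2
= 0.3600

0.3600


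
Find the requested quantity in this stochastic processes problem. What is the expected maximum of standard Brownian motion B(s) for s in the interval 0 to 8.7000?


E(max B(s)) = sqrt(2t/pi)
= sqrt(2*8.7000/pi)
= sqrt(5.5386)
= 2.3534

2.3534


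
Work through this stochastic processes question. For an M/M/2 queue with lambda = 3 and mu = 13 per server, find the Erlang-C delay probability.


a = lambda/mu = 0.2308
rho = a/c = 0.1154
Erlang-C formula applied:
C(c,a) = 0.0239

0.0239


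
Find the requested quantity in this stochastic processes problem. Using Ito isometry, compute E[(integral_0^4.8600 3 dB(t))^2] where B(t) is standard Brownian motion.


By Ito isometry: E[(int f dB)^2] = int f^2 dt
= 3^2 * 4.8600
= 9 * 4.8600 = 43.7400

43.7400


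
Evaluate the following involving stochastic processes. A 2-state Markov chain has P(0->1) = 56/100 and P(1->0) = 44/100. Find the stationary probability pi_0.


Stationary distribution: pi_0 = p10/(p01+p10), pi_1 = p01/(p01+p10)
p01 = 0.5600, p10 = 0.4400
pi_0 = 0.4400

0.4400


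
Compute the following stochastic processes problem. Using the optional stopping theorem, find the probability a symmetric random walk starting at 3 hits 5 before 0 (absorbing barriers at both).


By optional stopping theorem: E(M at tau) = M(0) = 3
P(hit 5)*5 + P(hit 0)*0 = 3
P(hit 5) = (3 - 0)/(5 - 0) = 3/5 = 0.6000

0.6000


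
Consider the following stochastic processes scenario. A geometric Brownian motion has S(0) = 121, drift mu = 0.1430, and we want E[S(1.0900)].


E[S(t)] = S(0) * exp(mu * t)
= 121 * exp(0.1430 * 1.0900)
= 121 * 1.1687
= 141.4096

141.4096


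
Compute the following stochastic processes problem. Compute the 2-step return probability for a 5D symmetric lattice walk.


P(return in 2 steps) = P(reverse first step) = 1/(2d)
= 1/10
= 0.1000

0.1000


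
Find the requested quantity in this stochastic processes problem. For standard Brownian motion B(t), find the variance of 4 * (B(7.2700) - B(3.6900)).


Var(alpha*(B(t)-B(s))) = alpha^2 * (t-s)
= 4^2 * (7.2700 - 3.6900)
= 16 * 3.5800
= 57.2800

57.2800


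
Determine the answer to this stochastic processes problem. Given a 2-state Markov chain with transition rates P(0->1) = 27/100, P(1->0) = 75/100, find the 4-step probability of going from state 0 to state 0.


Computing P^4 by matrix multiplication.
P = [[0.7300, 0.2700], [0.7500, 0.2500]]
After raising P to the power 4:
P^4(0,0) = 0.7353

0.7353


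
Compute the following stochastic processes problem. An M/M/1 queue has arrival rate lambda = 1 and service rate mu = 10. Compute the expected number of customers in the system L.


rho = 1/10 = 0.1000
L = rho/(1-rho)
= 0.1000/0.9000
= 0.1111

0.1111


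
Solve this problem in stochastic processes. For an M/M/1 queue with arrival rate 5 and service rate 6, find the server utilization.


rho = lambda/mu
= 5/6
= 0.8333

0.8333


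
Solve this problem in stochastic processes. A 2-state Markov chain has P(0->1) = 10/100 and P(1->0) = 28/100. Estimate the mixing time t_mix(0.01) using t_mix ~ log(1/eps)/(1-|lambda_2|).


lambda_2 = |1 - p01 - p10| = |1 - 0.1000 - 0.2800| = 0.6200
t_mix ~ log(1/eps)/(1 - |lambda_2|)
= log(100)/(1 - 0.6200) = 4.6052/0.3800
= 12.1189

12.1189


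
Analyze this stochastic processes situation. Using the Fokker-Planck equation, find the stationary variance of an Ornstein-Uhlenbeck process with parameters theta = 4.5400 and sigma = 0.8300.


Stationary variance = sigma^2 / (2*theta)
= 0.8300^2 / (2*4.5400)
= 0.6889 / 9.0800
= 0.0759

0.0759


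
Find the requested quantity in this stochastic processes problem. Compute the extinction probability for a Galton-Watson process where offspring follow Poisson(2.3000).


Since mu = 2.3000 > 1, extinction prob q < 1.
Solve s = exp(mu*(s-1)) iteratively.
q = 0.1376

0.1376


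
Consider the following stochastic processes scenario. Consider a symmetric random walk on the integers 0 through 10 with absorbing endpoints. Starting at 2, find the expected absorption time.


For symmetric RW on 0,...,N with absorbing barriers, E(i) = i*(N-i)
E(2) = 2 * 8 = 16

16


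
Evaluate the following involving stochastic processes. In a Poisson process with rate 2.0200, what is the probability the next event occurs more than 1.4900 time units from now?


P(X > t) = exp(-lambda * t)
= exp(-2.0200 * 1.4900)
= exp(-3.0098) = 0.0493

0.0493


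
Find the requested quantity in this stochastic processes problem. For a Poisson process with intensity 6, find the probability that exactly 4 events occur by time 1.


P(N(t)=k) = (lambda*t)^k * exp(-lambda*t) / k!
lambda*t = 6
= 6^4 * exp(-6) / 4!
= 1296 * 0.0025 / 24
= 0.1339

0.1339


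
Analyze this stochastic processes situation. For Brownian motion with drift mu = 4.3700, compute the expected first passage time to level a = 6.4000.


Expected first passage time = a/mu
= 6.4000/4.3700
= 1.4645

1.4645


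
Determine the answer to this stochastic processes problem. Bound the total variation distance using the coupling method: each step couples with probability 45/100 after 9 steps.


TV distance bound <= (1-delta)^n
= (1 - 0.4500)^9
= 0.5500^9
= 0.0046

0.0046


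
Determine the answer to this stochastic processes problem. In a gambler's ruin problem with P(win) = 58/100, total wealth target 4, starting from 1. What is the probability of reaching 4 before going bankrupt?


Gambler's ruin formula:
r = q/p = 0.4200/0.5800 = 0.7241
P(win) = (1 - r^i)/(1 - r^N)
= (1 - 0.7241^1)/(1 - 0.7241^4)
= 0.3805

0.3805


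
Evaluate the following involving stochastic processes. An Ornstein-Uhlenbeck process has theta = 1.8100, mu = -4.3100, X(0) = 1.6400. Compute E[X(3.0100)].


E[X(t)] = mu + (X(0) - mu)*exp(-theta*t)
= -4.3100 + (1.6400 - -4.3100)*exp(-1.8100*3.0100)
= -4.3100 + 5.9500 * 0.0043
= -4.2844

-4.2844


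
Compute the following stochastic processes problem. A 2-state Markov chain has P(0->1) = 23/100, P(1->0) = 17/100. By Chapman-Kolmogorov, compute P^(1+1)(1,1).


P^2 = P^1 * P^1
Computing via matrix multiplication of the transition matrix.
Entry (1,1) of P^2 = 0.7280

0.7280


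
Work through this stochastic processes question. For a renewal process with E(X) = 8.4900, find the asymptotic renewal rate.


Long-run renewal rate = 1/E(X)
= 1/8.4900
= 0.1178

0.1178


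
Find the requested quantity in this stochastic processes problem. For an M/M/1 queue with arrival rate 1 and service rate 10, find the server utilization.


rho = lambda/mu
= 1/10
= 0.1000

0.1000


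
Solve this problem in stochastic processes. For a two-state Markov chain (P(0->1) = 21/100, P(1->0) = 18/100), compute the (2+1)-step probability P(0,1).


P^3 = P^2 * P^1
Computing via matrix multiplication of the transition matrix.
Entry (0,1) of P^3 = 0.4162

0.4162


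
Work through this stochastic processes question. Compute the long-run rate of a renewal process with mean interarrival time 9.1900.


Long-run renewal rate = 1/E(X)
= 1/9.1900
= 0.1088

0.1088


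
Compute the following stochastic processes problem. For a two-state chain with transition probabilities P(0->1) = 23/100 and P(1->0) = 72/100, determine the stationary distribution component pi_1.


Stationary distribution: pi_0 = p10/(p01+p10), pi_1 = p01/(p01+p10)
p01 = 0.2300, p10 = 0.7200
pi_1 = 0.2421

0.2421


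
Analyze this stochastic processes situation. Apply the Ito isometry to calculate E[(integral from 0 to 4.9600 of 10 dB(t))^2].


By Ito isometry: E[(int f dB)^2] = int f^2 dt
= 10^2 * 4.9600
= 100 * 4.9600 = 496.0000

496.0000


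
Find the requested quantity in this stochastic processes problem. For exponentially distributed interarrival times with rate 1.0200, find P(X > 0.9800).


P(X > t) = exp(-lambda * t)
= exp(-1.0200 * 0.9800)
= exp(-0.9996) = 0.3680

0.3680


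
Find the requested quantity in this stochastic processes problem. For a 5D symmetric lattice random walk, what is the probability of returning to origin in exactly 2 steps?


P(return in 2 steps) = P(reverse first step) = 1/(2d)
= 1/10
= 0.1000

0.1000


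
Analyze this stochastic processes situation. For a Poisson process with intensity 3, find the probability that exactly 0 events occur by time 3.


P(N(t)=k) = (lambda*t)^k * exp(-lambda*t) / k!
lambda*t = 9
= 9^0 * exp(-9) / 0!
= 1 * 1.2341e-04 / 1
= 1.2341e-04

1.2341e-04


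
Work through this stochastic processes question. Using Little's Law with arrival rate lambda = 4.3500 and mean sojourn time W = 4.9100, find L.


Little's Law: L = lambda * W
= 4.3500 * 4.9100
= 21.3585

21.3585


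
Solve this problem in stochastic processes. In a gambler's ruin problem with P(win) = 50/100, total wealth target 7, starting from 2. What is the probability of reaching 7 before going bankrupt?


p = 1/2: P(win) = i/N = 2/7
= 0.2857

0.2857


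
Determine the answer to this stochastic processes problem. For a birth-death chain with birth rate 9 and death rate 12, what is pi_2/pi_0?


For birth-death process, pi_n/pi_0 = (lambda/mu)^n
= (9/12)^2
= 0.5625

0.5625


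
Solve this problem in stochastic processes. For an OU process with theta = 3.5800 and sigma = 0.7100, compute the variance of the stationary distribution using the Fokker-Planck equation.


Stationary variance = sigma^2 / (2*theta)
= 0.7100^2 / (2*3.5800)
= 0.5041 / 7.1600
= 0.0704

0.0704


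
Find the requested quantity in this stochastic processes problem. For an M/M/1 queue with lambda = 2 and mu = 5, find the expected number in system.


rho = 2/5 = 0.4000
L = rho/(1-rho)
= 0.4000/0.6000
= 0.6667

0.6667


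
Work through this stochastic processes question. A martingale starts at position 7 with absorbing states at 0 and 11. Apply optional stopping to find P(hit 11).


By optional stopping theorem: E(M at tau) = M(0) = 7
P(hit 11)*11 + P(hit 0)*0 = 7
P(hit 11) = (7 - 0)/(11 - 0) = 7/11 = 0.6364

0.6364


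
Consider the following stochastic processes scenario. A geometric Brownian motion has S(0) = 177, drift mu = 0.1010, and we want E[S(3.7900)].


E[S(t)] = S(0) * exp(mu * t)
= 177 * exp(0.1010 * 3.7900)
= 177 * 1.4664
= 259.5475

259.5475


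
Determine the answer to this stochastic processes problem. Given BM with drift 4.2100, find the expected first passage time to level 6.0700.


Expected first passage time = a/mu
= 6.0700/4.2100
= 1.4418

1.4418


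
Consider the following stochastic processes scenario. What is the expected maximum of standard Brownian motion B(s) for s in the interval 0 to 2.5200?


E(max B(s)) = sqrt(2t/pi)
= sqrt(2*2.5200/pi)
= sqrt(1.6043)
= 1.2666

1.2666


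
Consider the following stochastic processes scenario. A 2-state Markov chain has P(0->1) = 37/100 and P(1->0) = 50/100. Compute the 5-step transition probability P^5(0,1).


Computing P^5 by matrix multiplication.
P = [[0.6300, 0.3700], [0.5000, 0.5000]]
After raising P to the power 5:
P^5(0,1) = 0.4253

0.4253
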